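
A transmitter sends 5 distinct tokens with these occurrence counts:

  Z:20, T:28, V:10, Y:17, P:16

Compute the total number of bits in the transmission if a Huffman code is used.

Build the Huffman tree bottom-up:
V(10) + P(16) → 26
Y(17) + Z(20) → 37
26 + T(28) → 54
37 + 54 → 91
Each symbol's bit-cost is frequency × depth; summing gives 208 bits (equivalently 26 + 37 + 54 + 91).

208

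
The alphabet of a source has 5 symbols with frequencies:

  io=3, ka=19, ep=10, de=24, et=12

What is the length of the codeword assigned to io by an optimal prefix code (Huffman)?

Build the tree from the bottom:
combine io(3), ep(10) → 13
combine et(12), 13 → 25
combine ka(19), de(24) → 43
combine 25, 43 → 68
io's leaf is at depth 3, giving a 3-bit codeword.

3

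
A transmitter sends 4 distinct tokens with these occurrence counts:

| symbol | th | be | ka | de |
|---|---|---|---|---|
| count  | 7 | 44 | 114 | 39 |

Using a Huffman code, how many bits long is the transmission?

Build the Huffman tree bottom-up:
merge th(7) and de(39): 46
merge be(44) and 46: 90
merge 90 and ka(114): 204
The encoded length is the sum of every internal node's weight: 46 + 90 + 204 = 340 bits.

340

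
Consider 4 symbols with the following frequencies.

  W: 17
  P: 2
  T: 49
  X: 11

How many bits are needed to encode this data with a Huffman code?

122

Build the Huffman tree bottom-up:
merge P(2) and X(11): 13
merge 13 and W(17): 30
merge 30 and T(49): 79
Total encoded bits = sum of merged weights = 13 + 30 + 79 = 122.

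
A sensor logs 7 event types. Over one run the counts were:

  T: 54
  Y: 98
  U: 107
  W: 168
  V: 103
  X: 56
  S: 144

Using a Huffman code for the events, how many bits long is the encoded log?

1988

Build the Huffman tree bottom-up:
T(54) + X(56) → 110
Y(98) + V(103) → 201
U(107) + 110 → 217
S(144) + W(168) → 312
201 + 217 → 418
312 + 418 → 730
Total encoded bits = sum of merged weights = 110 + 201 + 217 + 312 + 418 + 730 = 1988.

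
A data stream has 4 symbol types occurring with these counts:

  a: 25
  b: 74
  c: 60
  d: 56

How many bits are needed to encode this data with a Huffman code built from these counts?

Build the Huffman tree bottom-up:
a(25) + d(56) → 81
c(60) + b(74) → 134
81 + 134 → 215
Each symbol's bit-cost is frequency × depth; summing gives 430 bits (equivalently 81 + 134 + 215).

430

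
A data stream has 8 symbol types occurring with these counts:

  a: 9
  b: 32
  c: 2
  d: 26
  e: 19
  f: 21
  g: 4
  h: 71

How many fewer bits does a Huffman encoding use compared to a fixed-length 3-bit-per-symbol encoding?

87

Fixed-length: 3 bits × 184 symbols = 552 bits.
Huffman merges:
c(2) + g(4) → 6
6 + a(9) → 15
15 + e(19) → 34
f(21) + d(26) → 47
b(32) + 34 → 66
47 + 66 → 113
h(71) + 113 → 184
Huffman total = 6 + 15 + 34 + 47 + 66 + 113 + 184 = 465 bits.
Saving = 552 − 465 = 87 bits.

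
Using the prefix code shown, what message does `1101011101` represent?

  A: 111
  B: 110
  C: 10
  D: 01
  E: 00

Read left to right; each codeword is recognised as soon as it completes (prefix code):
  110→B | 10→C | 111→A | 01→D
Decoded message: BCAD

BCAD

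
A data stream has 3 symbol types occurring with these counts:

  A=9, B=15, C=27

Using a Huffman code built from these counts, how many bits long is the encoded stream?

Merge the two smallest weights repeatedly:
A(9) + B(15) → 24
24 + C(27) → 51
Each symbol's bit-cost is frequency × depth; summing gives 75 bits (equivalently 24 + 51).

75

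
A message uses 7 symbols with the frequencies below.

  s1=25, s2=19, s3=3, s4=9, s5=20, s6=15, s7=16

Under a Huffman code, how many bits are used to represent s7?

Build the tree from the bottom:
s3(3) + s4(9) → 12
12 + s6(15) → 27
s7(16) + s2(19) → 35
s5(20) + s1(25) → 45
27 + 35 → 62
45 + 62 → 107
s7's leaf is at depth 3, giving a 3-bit codeword.

3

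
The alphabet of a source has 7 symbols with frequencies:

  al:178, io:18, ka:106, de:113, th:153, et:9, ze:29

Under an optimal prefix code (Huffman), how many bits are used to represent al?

Huffman merges, smallest pair first:
merge et(9) and io(18): 27
merge 27 and ze(29): 56
merge 56 and ka(106): 162
merge de(113) and th(153): 266
merge 162 and al(178): 340
merge 266 and 340: 606
al sits 2 levels below the root, so its codeword is 2 bits.

2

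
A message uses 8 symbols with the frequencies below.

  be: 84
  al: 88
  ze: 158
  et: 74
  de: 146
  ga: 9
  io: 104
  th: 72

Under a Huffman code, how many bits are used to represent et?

Huffman merges, smallest pair first:
merge ga(9) and th(72): 81
merge et(74) and 81: 155
merge be(84) and al(88): 172
merge io(104) and de(146): 250
merge 155 and ze(158): 313
merge 172 and 250: 422
merge 313 and 422: 735
The subtree containing et is merged 3 times, so code length = 3.

3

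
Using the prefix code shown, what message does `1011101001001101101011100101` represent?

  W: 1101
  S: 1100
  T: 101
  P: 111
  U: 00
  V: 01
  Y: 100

TWUYWTVST

Read left to right; each codeword is recognised as soon as it completes (prefix code):
  101→T | 1101→W | 00→U | 100→Y | 1101→W | 101→T | 01→V | 1100→S | 101→T
Decoded message: TWUYWTVST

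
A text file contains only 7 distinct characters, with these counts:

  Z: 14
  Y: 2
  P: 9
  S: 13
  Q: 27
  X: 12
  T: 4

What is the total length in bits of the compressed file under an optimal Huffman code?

Build the Huffman tree bottom-up:
combine Y(2), T(4) → 6
combine 6, P(9) → 15
combine X(12), S(13) → 25
combine Z(14), 15 → 29
combine 25, Q(27) → 52
combine 29, 52 → 81
Each symbol's bit-cost is frequency × depth; summing gives 208 bits (equivalently 6 + 15 + 25 + 29 + 52 + 81).

208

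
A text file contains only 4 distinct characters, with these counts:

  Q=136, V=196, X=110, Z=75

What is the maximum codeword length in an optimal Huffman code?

3

Merge the two lowest-weight nodes at each step:
merge Z(75) and X(110): 185
merge Q(136) and 185: 321
merge V(196) and 321: 517
The first pair merged (Z, X) ends up deepest, at depth 3.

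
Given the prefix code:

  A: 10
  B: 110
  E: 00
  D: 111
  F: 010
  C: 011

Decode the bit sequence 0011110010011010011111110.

Read left to right; each codeword is recognised as soon as it completes (prefix code):
  00→E | 111→D | 10→A | 010→F | 011→C | 010→F | 011→C | 111→D | 110→B
Decoded message: EDAFCFCDB

EDAFCFCDB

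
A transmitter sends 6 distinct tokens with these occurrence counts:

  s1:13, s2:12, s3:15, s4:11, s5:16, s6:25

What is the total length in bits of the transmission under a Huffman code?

235

Merge the two smallest weights repeatedly:
combine s4(11), s2(12) → 23
combine s1(13), s3(15) → 28
combine s5(16), 23 → 39
combine s6(25), 28 → 53
combine 39, 53 → 92
Each symbol's bit-cost is frequency × depth; summing gives 235 bits (equivalently 23 + 28 + 39 + 53 + 92).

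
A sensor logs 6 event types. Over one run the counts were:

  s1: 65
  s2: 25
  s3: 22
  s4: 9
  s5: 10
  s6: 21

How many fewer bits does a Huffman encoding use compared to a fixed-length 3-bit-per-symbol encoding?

111

Fixed-length: 3 bits × 152 symbols = 456 bits.
Huffman merges:
combine s4(9), s5(10) → 19
combine 19, s6(21) → 40
combine s3(22), s2(25) → 47
combine 40, 47 → 87
combine s1(65), 87 → 152
Huffman total = 19 + 40 + 47 + 87 + 152 = 345 bits.
Saving = 456 − 345 = 111 bits.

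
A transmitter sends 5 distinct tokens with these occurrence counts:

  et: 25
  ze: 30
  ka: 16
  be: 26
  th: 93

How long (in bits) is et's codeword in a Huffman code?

Repeatedly merge the two smallest:
combine ka(16), et(25) → 41
combine be(26), ze(30) → 56
combine 41, 56 → 97
combine th(93), 97 → 190
et's leaf is at depth 3, giving a 3-bit codeword.

3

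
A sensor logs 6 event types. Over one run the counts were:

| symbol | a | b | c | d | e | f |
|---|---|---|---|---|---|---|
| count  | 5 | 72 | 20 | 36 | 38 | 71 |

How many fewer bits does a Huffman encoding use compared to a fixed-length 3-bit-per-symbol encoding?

Fixed-length: 3 bits × 242 symbols = 726 bits.
Huffman merges:
merge a(5) and c(20): 25
merge 25 and d(36): 61
merge e(38) and 61: 99
merge f(71) and b(72): 143
merge 99 and 143: 242
Huffman total = 25 + 61 + 99 + 143 + 242 = 570 bits.
Saving = 726 − 570 = 156 bits.

156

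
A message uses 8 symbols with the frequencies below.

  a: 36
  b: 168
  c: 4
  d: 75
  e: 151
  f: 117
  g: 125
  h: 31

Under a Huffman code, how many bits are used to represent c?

Build the tree from the bottom:
merge c(4) and h(31): 35
merge 35 and a(36): 71
merge 71 and d(75): 146
merge f(117) and g(125): 242
merge 146 and e(151): 297
merge b(168) and 242: 410
merge 297 and 410: 707
The subtree containing c is merged 5 times, so code length = 5.

5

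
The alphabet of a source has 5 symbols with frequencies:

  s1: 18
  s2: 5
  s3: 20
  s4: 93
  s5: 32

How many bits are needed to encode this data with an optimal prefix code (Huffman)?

Merge the two smallest weights repeatedly:
s2(5) + s1(18) → 23
s3(20) + 23 → 43
s5(32) + 43 → 75
75 + s4(93) → 168
Each symbol's bit-cost is frequency × depth; summing gives 309 bits (equivalently 23 + 43 + 75 + 168).

309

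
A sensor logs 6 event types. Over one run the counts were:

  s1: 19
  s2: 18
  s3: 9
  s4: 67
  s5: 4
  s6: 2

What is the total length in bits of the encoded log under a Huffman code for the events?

225

Greedily combine the two least-frequent nodes:
s6(2) + s5(4) → 6
6 + s3(9) → 15
15 + s2(18) → 33
s1(19) + 33 → 52
52 + s4(67) → 119
Each symbol's bit-cost is frequency × depth; summing gives 225 bits (equivalently 6 + 15 + 33 + 52 + 119).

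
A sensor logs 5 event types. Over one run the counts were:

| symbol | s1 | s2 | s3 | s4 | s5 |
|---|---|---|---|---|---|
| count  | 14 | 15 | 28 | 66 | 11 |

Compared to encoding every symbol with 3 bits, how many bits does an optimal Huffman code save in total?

135

Fixed-length: 3 bits × 134 symbols = 402 bits.
Huffman merges:
merge s5(11) and s1(14): 25
merge s2(15) and 25: 40
merge s3(28) and 40: 68
merge s4(66) and 68: 134
Huffman total = 25 + 40 + 68 + 134 = 267 bits.
Saving = 402 − 267 = 135 bits.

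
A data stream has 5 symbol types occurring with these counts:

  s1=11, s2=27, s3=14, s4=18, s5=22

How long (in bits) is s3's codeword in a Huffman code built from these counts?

3

Repeatedly merge the two smallest:
s1(11) + s3(14) → 25
s4(18) + s5(22) → 40
25 + s2(27) → 52
40 + 52 → 92
s3 sits 3 levels below the root, so its codeword is 3 bits.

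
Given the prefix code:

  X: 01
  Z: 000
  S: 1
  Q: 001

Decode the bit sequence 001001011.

QQXS

Read left to right; each codeword is recognised as soon as it completes (prefix code):
  001→Q | 001→Q | 01→X | 1→S
Decoded message: QQXS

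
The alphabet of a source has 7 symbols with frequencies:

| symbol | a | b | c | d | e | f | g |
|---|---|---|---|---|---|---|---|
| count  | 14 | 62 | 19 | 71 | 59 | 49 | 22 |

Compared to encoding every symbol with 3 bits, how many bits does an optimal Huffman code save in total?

104

Fixed-length: 3 bits × 296 symbols = 888 bits.
Huffman merges:
a(14) + c(19) → 33
g(22) + 33 → 55
f(49) + 55 → 104
e(59) + b(62) → 121
d(71) + 104 → 175
121 + 175 → 296
Huffman total = 33 + 55 + 104 + 121 + 175 + 296 = 784 bits.
Saving = 888 − 784 = 104 bits.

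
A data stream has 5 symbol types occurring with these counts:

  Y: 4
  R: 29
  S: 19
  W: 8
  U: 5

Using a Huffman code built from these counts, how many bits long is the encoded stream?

127

Merge the two smallest weights repeatedly:
merge Y(4) and U(5): 9
merge W(8) and 9: 17
merge 17 and S(19): 36
merge R(29) and 36: 65
Total encoded bits = sum of merged weights = 9 + 17 + 36 + 65 = 127.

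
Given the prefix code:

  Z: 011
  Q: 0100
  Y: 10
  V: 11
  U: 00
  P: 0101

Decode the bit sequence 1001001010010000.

YQYYQU

Read left to right; each codeword is recognised as soon as it completes (prefix code):
  10→Y | 0100→Q | 10→Y | 10→Y | 0100→Q | 00→U
Decoded message: YQYYQU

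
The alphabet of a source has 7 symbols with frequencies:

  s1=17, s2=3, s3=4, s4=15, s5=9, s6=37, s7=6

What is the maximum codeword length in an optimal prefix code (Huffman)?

5

Merge the two lowest-weight nodes at each step:
s2(3) + s3(4) → 7
s7(6) + 7 → 13
s5(9) + 13 → 22
s4(15) + s1(17) → 32
22 + 32 → 54
s6(37) + 54 → 91
Maximum depth reached is 5.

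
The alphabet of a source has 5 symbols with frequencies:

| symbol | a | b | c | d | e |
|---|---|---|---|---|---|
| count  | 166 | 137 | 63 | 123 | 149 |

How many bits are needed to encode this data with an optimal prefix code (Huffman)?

Merge the two smallest weights repeatedly:
merge c(63) and d(123): 186
merge b(137) and e(149): 286
merge a(166) and 186: 352
merge 286 and 352: 638
The encoded length is the sum of every internal node's weight: 186 + 286 + 352 + 638 = 1462 bits.

1462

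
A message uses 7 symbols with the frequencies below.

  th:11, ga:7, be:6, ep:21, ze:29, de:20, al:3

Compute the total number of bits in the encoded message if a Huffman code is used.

Merge the two smallest weights repeatedly:
combine al(3), be(6) → 9
combine ga(7), 9 → 16
combine th(11), 16 → 27
combine de(20), ep(21) → 41
combine 27, ze(29) → 56
combine 41, 56 → 97
Each symbol's bit-cost is frequency × depth; summing gives 246 bits (equivalently 9 + 16 + 27 + 41 + 56 + 97).

246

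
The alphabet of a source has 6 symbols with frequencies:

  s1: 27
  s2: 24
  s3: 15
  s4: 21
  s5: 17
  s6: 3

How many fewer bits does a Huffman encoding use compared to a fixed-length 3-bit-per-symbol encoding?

Fixed-length: 3 bits × 107 symbols = 321 bits.
Huffman merges:
s6(3) + s3(15) → 18
s5(17) + 18 → 35
s4(21) + s2(24) → 45
s1(27) + 35 → 62
45 + 62 → 107
Huffman total = 18 + 35 + 45 + 62 + 107 = 267 bits.
Saving = 321 − 267 = 54 bits.

54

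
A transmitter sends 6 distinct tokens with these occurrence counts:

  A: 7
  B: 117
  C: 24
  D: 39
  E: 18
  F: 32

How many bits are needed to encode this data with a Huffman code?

502

Greedily combine the two least-frequent nodes:
combine A(7), E(18) → 25
combine C(24), 25 → 49
combine F(32), D(39) → 71
combine 49, 71 → 120
combine B(117), 120 → 237
Each symbol's bit-cost is frequency × depth; summing gives 502 bits (equivalently 25 + 49 + 71 + 120 + 237).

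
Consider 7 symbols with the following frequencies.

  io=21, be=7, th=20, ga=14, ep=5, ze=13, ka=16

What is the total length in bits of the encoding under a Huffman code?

Merge the two smallest weights repeatedly:
ep(5) + be(7) → 12
12 + ze(13) → 25
ga(14) + ka(16) → 30
th(20) + io(21) → 41
25 + 30 → 55
41 + 55 → 96
The encoded length is the sum of every internal node's weight: 12 + 25 + 30 + 41 + 55 + 96 = 259 bits.

259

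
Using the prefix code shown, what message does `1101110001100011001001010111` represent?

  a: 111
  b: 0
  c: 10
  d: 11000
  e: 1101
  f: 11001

Read left to right; each codeword is recognised as soon as it completes (prefix code):
  1101→e | 11000→d | 11000→d | 11001→f | 0→b | 0→b | 10→c | 10→c | 111→a
Decoded message: eddfbbcca

eddfbbcca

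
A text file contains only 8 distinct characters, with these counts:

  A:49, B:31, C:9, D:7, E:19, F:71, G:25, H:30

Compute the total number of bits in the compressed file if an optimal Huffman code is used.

654

Build the Huffman tree bottom-up:
combine D(7), C(9) → 16
combine 16, E(19) → 35
combine G(25), H(30) → 55
combine B(31), 35 → 66
combine A(49), 55 → 104
combine 66, F(71) → 137
combine 104, 137 → 241
The encoded length is the sum of every internal node's weight: 16 + 35 + 55 + 66 + 104 + 137 + 241 = 654 bits.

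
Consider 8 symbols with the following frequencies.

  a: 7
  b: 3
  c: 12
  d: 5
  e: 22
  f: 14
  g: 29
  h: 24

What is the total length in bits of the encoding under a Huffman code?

Greedily combine the two least-frequent nodes:
b(3) + d(5) → 8
a(7) + 8 → 15
c(12) + f(14) → 26
15 + e(22) → 37
h(24) + 26 → 50
g(29) + 37 → 66
50 + 66 → 116
Total encoded bits = sum of merged weights = 8 + 15 + 26 + 37 + 50 + 66 + 116 = 318.

318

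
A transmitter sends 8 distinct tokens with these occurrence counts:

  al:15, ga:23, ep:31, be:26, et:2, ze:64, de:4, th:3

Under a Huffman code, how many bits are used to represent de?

5

Build the tree from the bottom:
merge et(2) and th(3): 5
merge de(4) and 5: 9
merge 9 and al(15): 24
merge ga(23) and 24: 47
merge be(26) and ep(31): 57
merge 47 and 57: 104
merge ze(64) and 104: 168
de sits 5 levels below the root, so its codeword is 5 bits.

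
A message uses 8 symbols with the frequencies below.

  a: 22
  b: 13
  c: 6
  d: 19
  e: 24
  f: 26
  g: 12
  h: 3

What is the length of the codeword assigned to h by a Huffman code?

Huffman merges, smallest pair first:
merge h(3) and c(6): 9
merge 9 and g(12): 21
merge b(13) and d(19): 32
merge 21 and a(22): 43
merge e(24) and f(26): 50
merge 32 and 43: 75
merge 50 and 75: 125
h sits 5 levels below the root, so its codeword is 5 bits.

5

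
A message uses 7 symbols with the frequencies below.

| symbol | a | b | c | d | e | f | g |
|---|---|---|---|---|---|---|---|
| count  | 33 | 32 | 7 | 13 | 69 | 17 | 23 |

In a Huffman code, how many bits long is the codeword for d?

4

Repeatedly merge the two smallest:
merge c(7) and d(13): 20
merge f(17) and 20: 37
merge g(23) and b(32): 55
merge a(33) and 37: 70
merge 55 and e(69): 124
merge 70 and 124: 194
The subtree containing d is merged 4 times, so code length = 4.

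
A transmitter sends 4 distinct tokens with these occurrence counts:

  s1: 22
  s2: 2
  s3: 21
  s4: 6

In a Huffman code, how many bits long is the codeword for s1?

Repeatedly merge the two smallest:
combine s2(2), s4(6) → 8
combine 8, s3(21) → 29
combine s1(22), 29 → 51
s1 is a child of the root — depth 1, so its codeword is a single bit.

1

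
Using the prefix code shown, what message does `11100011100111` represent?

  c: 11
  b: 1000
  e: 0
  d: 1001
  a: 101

Read left to right; each codeword is recognised as soon as it completes (prefix code):
  11→c | 1000→b | 11→c | 1001→d | 11→c
Decoded message: cbcdc

cbcdc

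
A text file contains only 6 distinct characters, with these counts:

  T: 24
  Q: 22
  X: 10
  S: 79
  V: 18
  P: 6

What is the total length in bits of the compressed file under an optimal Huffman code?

335

Build the Huffman tree bottom-up:
merge P(6) and X(10): 16
merge 16 and V(18): 34
merge Q(22) and T(24): 46
merge 34 and 46: 80
merge S(79) and 80: 159
Total encoded bits = sum of merged weights = 16 + 34 + 46 + 80 + 159 = 335.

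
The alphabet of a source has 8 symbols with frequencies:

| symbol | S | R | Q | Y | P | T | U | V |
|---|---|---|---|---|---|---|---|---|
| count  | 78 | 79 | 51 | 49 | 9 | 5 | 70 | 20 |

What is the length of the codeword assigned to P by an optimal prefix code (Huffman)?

5

Repeatedly merge the two smallest:
merge T(5) and P(9): 14
merge 14 and V(20): 34
merge 34 and Y(49): 83
merge Q(51) and U(70): 121
merge S(78) and R(79): 157
merge 83 and 121: 204
merge 157 and 204: 361
P sits 5 levels below the root, so its codeword is 5 bits.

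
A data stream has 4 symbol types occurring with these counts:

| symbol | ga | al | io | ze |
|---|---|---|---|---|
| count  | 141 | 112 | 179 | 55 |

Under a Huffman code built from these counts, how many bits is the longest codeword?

3

Merge the two lowest-weight nodes at each step:
merge ze(55) and al(112): 167
merge ga(141) and 167: 308
merge io(179) and 308: 487
The rarest symbols sit at the bottom; the longest codeword is 3 bits.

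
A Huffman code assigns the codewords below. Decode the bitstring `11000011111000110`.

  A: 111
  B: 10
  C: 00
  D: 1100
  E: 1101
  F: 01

DCADFB

Read left to right; each codeword is recognised as soon as it completes (prefix code):
  1100→D | 00→C | 111→A | 1100→D | 01→F | 10→B
Decoded message: DCADFB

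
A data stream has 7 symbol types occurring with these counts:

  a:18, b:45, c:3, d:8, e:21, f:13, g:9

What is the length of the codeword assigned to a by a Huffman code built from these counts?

Build the tree from the bottom:
combine c(3), d(8) → 11
combine g(9), 11 → 20
combine f(13), a(18) → 31
combine 20, e(21) → 41
combine 31, 41 → 72
combine b(45), 72 → 117
a sits 3 levels below the root, so its codeword is 3 bits.

3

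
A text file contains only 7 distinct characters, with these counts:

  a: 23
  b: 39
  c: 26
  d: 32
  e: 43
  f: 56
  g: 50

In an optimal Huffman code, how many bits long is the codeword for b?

Build the tree from the bottom:
merge a(23) and c(26): 49
merge d(32) and b(39): 71
merge e(43) and 49: 92
merge g(50) and f(56): 106
merge 71 and 92: 163
merge 106 and 163: 269
b sits 3 levels below the root, so its codeword is 3 bits.

3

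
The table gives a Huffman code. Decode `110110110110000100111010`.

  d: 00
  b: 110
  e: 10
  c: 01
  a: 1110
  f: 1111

bbbbdcdae

Read left to right; each codeword is recognised as soon as it completes (prefix code):
  110→b | 110→b | 110→b | 110→b | 00→d | 01→c | 00→d | 1110→a | 10→e
Decoded message: bbbbdcdae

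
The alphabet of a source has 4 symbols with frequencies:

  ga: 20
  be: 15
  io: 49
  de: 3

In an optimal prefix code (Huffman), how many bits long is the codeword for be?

3

Huffman merges, smallest pair first:
combine de(3), be(15) → 18
combine 18, ga(20) → 38
combine 38, io(49) → 87
be sits 3 levels below the root, so its codeword is 3 bits.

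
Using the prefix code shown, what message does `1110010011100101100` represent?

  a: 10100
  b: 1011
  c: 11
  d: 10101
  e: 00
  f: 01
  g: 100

cggcgbe

Read left to right; each codeword is recognised as soon as it completes (prefix code):
  11→c | 100→g | 100→g | 11→c | 100→g | 1011→b | 00→e
Decoded message: cggcgbe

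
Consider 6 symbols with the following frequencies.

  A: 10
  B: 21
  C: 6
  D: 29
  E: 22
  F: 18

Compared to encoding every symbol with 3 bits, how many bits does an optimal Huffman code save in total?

Fixed-length: 3 bits × 106 symbols = 318 bits.
Huffman merges:
merge C(6) and A(10): 16
merge 16 and F(18): 34
merge B(21) and E(22): 43
merge D(29) and 34: 63
merge 43 and 63: 106
Huffman total = 16 + 34 + 43 + 63 + 106 = 262 bits.
Saving = 318 − 262 = 56 bits.

56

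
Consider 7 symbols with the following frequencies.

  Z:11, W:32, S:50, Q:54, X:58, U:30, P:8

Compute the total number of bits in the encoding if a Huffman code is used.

635

Merge the two smallest weights repeatedly:
merge P(8) and Z(11): 19
merge 19 and U(30): 49
merge W(32) and 49: 81
merge S(50) and Q(54): 104
merge X(58) and 81: 139
merge 104 and 139: 243
Total encoded bits = sum of merged weights = 19 + 49 + 81 + 104 + 139 + 243 = 635.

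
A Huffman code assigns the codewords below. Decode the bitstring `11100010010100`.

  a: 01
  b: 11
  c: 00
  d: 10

bdcdaac

Read left to right; each codeword is recognised as soon as it completes (prefix code):
  11→b | 10→d | 00→c | 10→d | 01→a | 01→a | 00→c
Decoded message: bdcdaac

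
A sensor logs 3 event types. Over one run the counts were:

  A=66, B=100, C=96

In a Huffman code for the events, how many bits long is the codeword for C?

Build the tree from the bottom:
combine A(66), C(96) → 162
combine B(100), 162 → 262
C's leaf is at depth 2, giving a 2-bit codeword.

2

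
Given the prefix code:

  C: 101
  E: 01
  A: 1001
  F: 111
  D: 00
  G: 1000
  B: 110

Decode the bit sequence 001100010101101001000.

Read left to right; each codeword is recognised as soon as it completes (prefix code):
  00→D | 110→B | 00→D | 101→C | 01→E | 101→C | 00→D | 1000→G
Decoded message: DBDCECDG

DBDCECDG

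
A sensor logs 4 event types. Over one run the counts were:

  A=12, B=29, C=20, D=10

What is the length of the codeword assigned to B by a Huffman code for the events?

Repeatedly merge the two smallest:
D(10) + A(12) → 22
C(20) + 22 → 42
B(29) + 42 → 71
B is merged only at the final step, so code length = 1.

1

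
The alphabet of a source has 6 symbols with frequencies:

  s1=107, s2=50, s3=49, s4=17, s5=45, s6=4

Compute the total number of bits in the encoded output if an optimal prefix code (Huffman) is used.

Merge the two smallest weights repeatedly:
s6(4) + s4(17) → 21
21 + s5(45) → 66
s3(49) + s2(50) → 99
66 + 99 → 165
s1(107) + 165 → 272
Total encoded bits = sum of merged weights = 21 + 66 + 99 + 165 + 272 = 623.

623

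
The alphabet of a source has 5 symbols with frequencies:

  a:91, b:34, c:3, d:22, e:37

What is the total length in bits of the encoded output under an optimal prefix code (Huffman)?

367

Greedily combine the two least-frequent nodes:
merge c(3) and d(22): 25
merge 25 and b(34): 59
merge e(37) and 59: 96
merge a(91) and 96: 187
Total encoded bits = sum of merged weights = 25 + 59 + 96 + 187 = 367.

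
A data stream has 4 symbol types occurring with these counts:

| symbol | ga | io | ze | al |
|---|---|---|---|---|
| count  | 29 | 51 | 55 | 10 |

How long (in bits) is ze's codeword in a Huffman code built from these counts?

1

Repeatedly merge the two smallest:
al(10) + ga(29) → 39
39 + io(51) → 90
ze(55) + 90 → 145
ze is merged only at the final step, so code length = 1.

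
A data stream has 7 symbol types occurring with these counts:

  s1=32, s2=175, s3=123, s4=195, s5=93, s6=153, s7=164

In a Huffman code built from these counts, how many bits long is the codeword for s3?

3

Repeatedly merge the two smallest:
combine s1(32), s5(93) → 125
combine s3(123), 125 → 248
combine s6(153), s7(164) → 317
combine s2(175), s4(195) → 370
combine 248, 317 → 565
combine 370, 565 → 935
The subtree containing s3 is merged 3 times, so code length = 3.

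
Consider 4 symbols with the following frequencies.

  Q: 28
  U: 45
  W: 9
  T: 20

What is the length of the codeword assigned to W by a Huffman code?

3

Huffman merges, smallest pair first:
merge W(9) and T(20): 29
merge Q(28) and 29: 57
merge U(45) and 57: 102
W's leaf is at depth 3, giving a 3-bit codeword.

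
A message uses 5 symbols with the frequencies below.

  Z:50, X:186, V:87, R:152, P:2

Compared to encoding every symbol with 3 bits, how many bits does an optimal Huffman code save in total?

472

Fixed-length: 3 bits × 477 symbols = 1431 bits.
Huffman merges:
combine P(2), Z(50) → 52
combine 52, V(87) → 139
combine 139, R(152) → 291
combine X(186), 291 → 477
Huffman total = 52 + 139 + 291 + 477 = 959 bits.
Saving = 1431 − 959 = 472 bits.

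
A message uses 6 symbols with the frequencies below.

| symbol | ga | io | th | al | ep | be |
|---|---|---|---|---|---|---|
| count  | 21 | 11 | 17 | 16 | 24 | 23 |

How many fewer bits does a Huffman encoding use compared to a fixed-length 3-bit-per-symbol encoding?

Fixed-length: 3 bits × 112 symbols = 336 bits.
Huffman merges:
merge io(11) and al(16): 27
merge th(17) and ga(21): 38
merge be(23) and ep(24): 47
merge 27 and 38: 65
merge 47 and 65: 112
Huffman total = 27 + 38 + 47 + 65 + 112 = 289 bits.
Saving = 336 − 289 = 47 bits.

47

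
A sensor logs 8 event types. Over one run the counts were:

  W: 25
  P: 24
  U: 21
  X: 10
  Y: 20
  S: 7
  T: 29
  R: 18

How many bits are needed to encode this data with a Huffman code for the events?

Merge the two smallest weights repeatedly:
merge S(7) and X(10): 17
merge 17 and R(18): 35
merge Y(20) and U(21): 41
merge P(24) and W(25): 49
merge T(29) and 35: 64
merge 41 and 49: 90
merge 64 and 90: 154
Each symbol's bit-cost is frequency × depth; summing gives 450 bits (equivalently 17 + 35 + 41 + 49 + 64 + 90 + 154).

450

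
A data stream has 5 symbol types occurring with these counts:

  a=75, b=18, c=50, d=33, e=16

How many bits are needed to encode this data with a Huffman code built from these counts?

Merge the two smallest weights repeatedly:
e(16) + b(18) → 34
d(33) + 34 → 67
c(50) + 67 → 117
a(75) + 117 → 192
The encoded length is the sum of every internal node's weight: 34 + 67 + 117 + 192 = 410 bits.

410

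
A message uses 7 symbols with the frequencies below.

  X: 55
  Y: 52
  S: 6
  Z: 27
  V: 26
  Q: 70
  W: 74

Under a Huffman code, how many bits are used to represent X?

Huffman merges, smallest pair first:
combine S(6), V(26) → 32
combine Z(27), 32 → 59
combine Y(52), X(55) → 107
combine 59, Q(70) → 129
combine W(74), 107 → 181
combine 129, 181 → 310
X's leaf is at depth 3, giving a 3-bit codeword.

3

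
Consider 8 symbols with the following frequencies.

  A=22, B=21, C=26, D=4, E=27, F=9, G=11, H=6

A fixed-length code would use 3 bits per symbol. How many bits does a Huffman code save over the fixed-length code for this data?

Fixed-length: 3 bits × 126 symbols = 378 bits.
Huffman merges:
merge D(4) and H(6): 10
merge F(9) and 10: 19
merge G(11) and 19: 30
merge B(21) and A(22): 43
merge C(26) and E(27): 53
merge 30 and 43: 73
merge 53 and 73: 126
Huffman total = 10 + 19 + 30 + 43 + 53 + 73 + 126 = 354 bits.
Saving = 378 − 354 = 24 bits.

24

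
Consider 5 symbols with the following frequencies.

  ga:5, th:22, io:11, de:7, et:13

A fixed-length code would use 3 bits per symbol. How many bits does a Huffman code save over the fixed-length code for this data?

Fixed-length: 3 bits × 58 symbols = 174 bits.
Huffman merges:
combine ga(5), de(7) → 12
combine io(11), 12 → 23
combine et(13), th(22) → 35
combine 23, 35 → 58
Huffman total = 12 + 23 + 35 + 58 = 128 bits.
Saving = 174 − 128 = 46 bits.

46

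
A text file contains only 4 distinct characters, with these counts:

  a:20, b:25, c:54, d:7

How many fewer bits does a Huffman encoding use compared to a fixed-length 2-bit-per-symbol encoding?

Fixed-length: 2 bits × 106 symbols = 212 bits.
Huffman merges:
d(7) + a(20) → 27
b(25) + 27 → 52
52 + c(54) → 106
Huffman total = 27 + 52 + 106 = 185 bits.
Saving = 212 − 185 = 27 bits.

27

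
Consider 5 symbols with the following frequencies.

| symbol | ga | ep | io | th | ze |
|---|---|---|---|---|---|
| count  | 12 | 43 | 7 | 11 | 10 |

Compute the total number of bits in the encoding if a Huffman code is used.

163

Build the Huffman tree bottom-up:
merge io(7) and ze(10): 17
merge th(11) and ga(12): 23
merge 17 and 23: 40
merge 40 and ep(43): 83
Total encoded bits = sum of merged weights = 17 + 23 + 40 + 83 = 163.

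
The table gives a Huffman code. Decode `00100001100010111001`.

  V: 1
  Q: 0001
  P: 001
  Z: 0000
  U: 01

PZVVQUVVP

Read left to right; each codeword is recognised as soon as it completes (prefix code):
  001→P | 0000→Z | 1→V | 1→V | 0001→Q | 01→U | 1→V | 1→V | 001→P
Decoded message: PZVVQUVVP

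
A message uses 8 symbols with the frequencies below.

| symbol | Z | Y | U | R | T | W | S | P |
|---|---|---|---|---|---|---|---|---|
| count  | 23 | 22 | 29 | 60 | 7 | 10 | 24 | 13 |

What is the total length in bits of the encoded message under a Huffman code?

521

Build the Huffman tree bottom-up:
merge T(7) and W(10): 17
merge P(13) and 17: 30
merge Y(22) and Z(23): 45
merge S(24) and U(29): 53
merge 30 and 45: 75
merge 53 and R(60): 113
merge 75 and 113: 188
The encoded length is the sum of every internal node's weight: 17 + 30 + 45 + 53 + 75 + 113 + 188 = 521 bits.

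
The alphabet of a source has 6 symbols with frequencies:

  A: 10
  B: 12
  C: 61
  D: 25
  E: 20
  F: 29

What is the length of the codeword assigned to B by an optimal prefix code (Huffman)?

4

Huffman merges, smallest pair first:
combine A(10), B(12) → 22
combine E(20), 22 → 42
combine D(25), F(29) → 54
combine 42, 54 → 96
combine C(61), 96 → 157
B's leaf is at depth 4, giving a 4-bit codeword.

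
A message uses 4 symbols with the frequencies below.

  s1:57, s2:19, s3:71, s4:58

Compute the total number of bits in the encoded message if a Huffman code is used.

410

Greedily combine the two least-frequent nodes:
merge s2(19) and s1(57): 76
merge s4(58) and s3(71): 129
merge 76 and 129: 205
Total encoded bits = sum of merged weights = 76 + 129 + 205 = 410.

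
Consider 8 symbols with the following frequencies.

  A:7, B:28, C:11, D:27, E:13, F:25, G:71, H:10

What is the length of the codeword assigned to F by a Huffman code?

3

Huffman merges, smallest pair first:
A(7) + H(10) → 17
C(11) + E(13) → 24
17 + 24 → 41
F(25) + D(27) → 52
B(28) + 41 → 69
52 + 69 → 121
G(71) + 121 → 192
The subtree containing F is merged 3 times, so code length = 3.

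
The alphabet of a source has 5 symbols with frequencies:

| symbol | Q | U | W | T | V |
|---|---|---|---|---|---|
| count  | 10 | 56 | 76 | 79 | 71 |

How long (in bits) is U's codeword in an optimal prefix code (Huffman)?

Huffman merges, smallest pair first:
Q(10) + U(56) → 66
66 + V(71) → 137
W(76) + T(79) → 155
137 + 155 → 292
The subtree containing U is merged 3 times, so code length = 3.

3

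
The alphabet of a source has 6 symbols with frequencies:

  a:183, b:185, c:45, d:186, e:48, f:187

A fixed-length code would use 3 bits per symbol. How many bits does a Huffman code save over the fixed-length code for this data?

465

Fixed-length: 3 bits × 834 symbols = 2502 bits.
Huffman merges:
combine c(45), e(48) → 93
combine 93, a(183) → 276
combine b(185), d(186) → 371
combine f(187), 276 → 463
combine 371, 463 → 834
Huffman total = 93 + 276 + 371 + 463 + 834 = 2037 bits.
Saving = 2502 − 2037 = 465 bits.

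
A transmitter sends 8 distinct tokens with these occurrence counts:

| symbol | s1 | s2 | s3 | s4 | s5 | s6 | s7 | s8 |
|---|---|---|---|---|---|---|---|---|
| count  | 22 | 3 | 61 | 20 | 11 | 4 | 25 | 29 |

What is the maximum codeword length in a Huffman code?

Merge the two lowest-weight nodes at each step:
combine s2(3), s6(4) → 7
combine 7, s5(11) → 18
combine 18, s4(20) → 38
combine s1(22), s7(25) → 47
combine s8(29), 38 → 67
combine 47, s3(61) → 108
combine 67, 108 → 175
Maximum depth reached is 5.

5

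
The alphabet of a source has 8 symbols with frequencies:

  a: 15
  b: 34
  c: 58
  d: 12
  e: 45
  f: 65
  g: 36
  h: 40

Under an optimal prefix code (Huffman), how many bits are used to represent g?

3

Huffman merges, smallest pair first:
combine d(12), a(15) → 27
combine 27, b(34) → 61
combine g(36), h(40) → 76
combine e(45), c(58) → 103
combine 61, f(65) → 126
combine 76, 103 → 179
combine 126, 179 → 305
g's leaf is at depth 3, giving a 3-bit codeword.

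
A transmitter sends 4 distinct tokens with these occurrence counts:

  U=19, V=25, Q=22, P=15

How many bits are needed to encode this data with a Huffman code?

162

Greedily combine the two least-frequent nodes:
merge P(15) and U(19): 34
merge Q(22) and V(25): 47
merge 34 and 47: 81
Each symbol's bit-cost is frequency × depth; summing gives 162 bits (equivalently 34 + 47 + 81).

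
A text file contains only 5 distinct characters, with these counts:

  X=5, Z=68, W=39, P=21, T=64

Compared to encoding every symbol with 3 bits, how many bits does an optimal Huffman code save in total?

Fixed-length: 3 bits × 197 symbols = 591 bits.
Huffman merges:
combine X(5), P(21) → 26
combine 26, W(39) → 65
combine T(64), 65 → 129
combine Z(68), 129 → 197
Huffman total = 26 + 65 + 129 + 197 = 417 bits.
Saving = 591 − 417 = 174 bits.

174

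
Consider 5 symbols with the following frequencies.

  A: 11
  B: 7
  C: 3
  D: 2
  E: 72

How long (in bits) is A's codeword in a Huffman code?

2

Build the tree from the bottom:
combine D(2), C(3) → 5
combine 5, B(7) → 12
combine A(11), 12 → 23
combine 23, E(72) → 95
A's leaf is at depth 2, giving a 2-bit codeword.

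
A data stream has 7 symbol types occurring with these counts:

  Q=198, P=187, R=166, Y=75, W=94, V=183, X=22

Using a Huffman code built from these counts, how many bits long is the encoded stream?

Greedily combine the two least-frequent nodes:
merge X(22) and Y(75): 97
merge W(94) and 97: 191
merge R(166) and V(183): 349
merge P(187) and 191: 378
merge Q(198) and 349: 547
merge 378 and 547: 925
The encoded length is the sum of every internal node's weight: 97 + 191 + 349 + 378 + 547 + 925 = 2487 bits.

2487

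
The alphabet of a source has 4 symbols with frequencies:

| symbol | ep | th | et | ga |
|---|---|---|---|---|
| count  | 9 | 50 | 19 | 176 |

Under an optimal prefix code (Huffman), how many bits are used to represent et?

Repeatedly merge the two smallest:
ep(9) + et(19) → 28
28 + th(50) → 78
78 + ga(176) → 254
et's leaf is at depth 3, giving a 3-bit codeword.

3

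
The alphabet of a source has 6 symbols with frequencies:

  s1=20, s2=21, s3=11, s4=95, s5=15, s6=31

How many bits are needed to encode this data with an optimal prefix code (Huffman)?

415

Greedily combine the two least-frequent nodes:
combine s3(11), s5(15) → 26
combine s1(20), s2(21) → 41
combine 26, s6(31) → 57
combine 41, 57 → 98
combine s4(95), 98 → 193
The encoded length is the sum of every internal node's weight: 26 + 41 + 57 + 98 + 193 = 415 bits.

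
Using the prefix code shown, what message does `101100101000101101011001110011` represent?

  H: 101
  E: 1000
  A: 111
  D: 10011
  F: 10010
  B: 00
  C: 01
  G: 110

HFEHHCDD

Read left to right; each codeword is recognised as soon as it completes (prefix code):
  101→H | 10010→F | 1000→E | 101→H | 101→H | 01→C | 10011→D | 10011→D
Decoded message: HFEHHCDD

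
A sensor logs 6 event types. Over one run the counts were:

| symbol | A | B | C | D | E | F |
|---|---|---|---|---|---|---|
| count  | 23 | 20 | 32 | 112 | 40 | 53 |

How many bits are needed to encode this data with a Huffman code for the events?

659

Greedily combine the two least-frequent nodes:
merge B(20) and A(23): 43
merge C(32) and E(40): 72
merge 43 and F(53): 96
merge 72 and 96: 168
merge D(112) and 168: 280
Each symbol's bit-cost is frequency × depth; summing gives 659 bits (equivalently 43 + 72 + 96 + 168 + 280).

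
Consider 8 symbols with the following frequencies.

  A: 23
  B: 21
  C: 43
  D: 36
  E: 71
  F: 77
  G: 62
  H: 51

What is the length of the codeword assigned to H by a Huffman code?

Huffman merges, smallest pair first:
B(21) + A(23) → 44
D(36) + C(43) → 79
44 + H(51) → 95
G(62) + E(71) → 133
F(77) + 79 → 156
95 + 133 → 228
156 + 228 → 384
H's leaf is at depth 3, giving a 3-bit codeword.

3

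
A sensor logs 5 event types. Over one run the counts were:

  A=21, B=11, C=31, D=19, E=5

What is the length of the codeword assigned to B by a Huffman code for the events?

Build the tree from the bottom:
merge E(5) and B(11): 16
merge 16 and D(19): 35
merge A(21) and C(31): 52
merge 35 and 52: 87
B sits 3 levels below the root, so its codeword is 3 bits.

3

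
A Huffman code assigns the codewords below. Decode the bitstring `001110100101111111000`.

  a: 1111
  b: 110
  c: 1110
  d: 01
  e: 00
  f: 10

Read left to right; each codeword is recognised as soon as it completes (prefix code):
  00→e | 1110→c | 10→f | 01→d | 01→d | 1111→a | 110→b | 00→e
Decoded message: ecfddabe

ecfddabe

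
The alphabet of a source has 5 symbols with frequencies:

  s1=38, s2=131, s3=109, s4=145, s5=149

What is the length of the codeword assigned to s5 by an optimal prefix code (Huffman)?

Build the tree from the bottom:
merge s1(38) and s3(109): 147
merge s2(131) and s4(145): 276
merge 147 and s5(149): 296
merge 276 and 296: 572
s5's leaf is at depth 2, giving a 2-bit codeword.

2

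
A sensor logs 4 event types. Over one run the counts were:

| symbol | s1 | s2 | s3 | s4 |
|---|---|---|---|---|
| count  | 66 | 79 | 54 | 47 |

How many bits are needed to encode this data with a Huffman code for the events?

492

Build the Huffman tree bottom-up:
s4(47) + s3(54) → 101
s1(66) + s2(79) → 145
101 + 145 → 246
The encoded length is the sum of every internal node's weight: 101 + 145 + 246 = 492 bits.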